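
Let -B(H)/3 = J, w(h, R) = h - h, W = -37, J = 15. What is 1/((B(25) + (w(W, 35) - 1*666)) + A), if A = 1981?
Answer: 1/1270 ≈ 0.00078740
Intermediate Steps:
w(h, R) = 0
B(H) = -45 (B(H) = -3*15 = -45)
1/((B(25) + (w(W, 35) - 1*666)) + A) = 1/((-45 + (0 - 1*666)) + 1981) = 1/((-45 + (0 - 666)) + 1981) = 1/((-45 - 666) + 1981) = 1/(-711 + 1981) = 1/1270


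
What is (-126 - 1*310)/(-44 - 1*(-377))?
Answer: -436/333 ≈ -1.3093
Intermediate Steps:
(-126 - 1*310)/(-44 - 1*(-377)) = (-126 - 310)/(-44 + 377) = -436/333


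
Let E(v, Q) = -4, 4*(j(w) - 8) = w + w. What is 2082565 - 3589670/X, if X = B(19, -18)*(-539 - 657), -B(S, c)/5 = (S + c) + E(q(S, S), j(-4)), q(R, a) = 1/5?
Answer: 3736480577/1794 ≈ 2.0828e+6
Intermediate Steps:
j(w) = 8 + w/2 (j(w) = 8 + (w + w)/4 = 8 + (2*w)/4 = 8 + w/2)
q(R, a) = ⅕
B(S, c) = 20 - 5*S - 5*c (B(S, c) = -5*((S + c) - 4) = -5*(-4 + S + c) = 20 - 5*S - 5*c)
X = -17940 (X = (20 - 5*19 - 5*(-18))*(-539 - 657) = (20 - 95 + 90)*(-1196) = 15*(-1196) = -17940)
2082565 - 3589670/X = 2082565 - 3589670/(-17940) = 2082565 - 3589670*(-1/17940) = 2082565 + 358967/1794 = 3736480577/1794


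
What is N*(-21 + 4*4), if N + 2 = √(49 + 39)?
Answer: 10 - 10*√22 ≈ -36.904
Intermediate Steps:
N = -2 + 2*√22 (N = -2 + √(49 + 39) = -2 + √88 = -2 + 2*√22 ≈ 7.3808)
N*(-21 + 4*4) = (-2 + 2*√22)*(-21 + 4*4) = (-2 + 2*√22)*(-21 + 16) = (-2 + 2*√22)*(-5) = 10 - 10*√22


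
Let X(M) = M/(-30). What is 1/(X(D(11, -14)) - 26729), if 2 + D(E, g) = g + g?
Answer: -1/26728 ≈ -3.7414e-5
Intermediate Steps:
D(E, g) = -2 + 2*g (D(E, g) = -2 + (g + g) = -2 + 2*g)
X(M) = -M/30 (X(M) = M*(-1/30) = -M/30)
1/(X(D(11, -14)) - 26729) = 1/(-(-2 + 2*(-14))/30 - 26729) = 1/(-(-2 - 28)/30 - 26729) = 1/(-1/30*(-30) - 26729) = 1/(1 - 26729) = 1/(-26728) = -1/26728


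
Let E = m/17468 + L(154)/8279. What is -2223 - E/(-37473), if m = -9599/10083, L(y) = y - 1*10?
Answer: -121469923707455214589/54642340860431148 ≈ -2223.0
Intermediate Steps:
L(y) = -10 + y (L(y) = y - 10 = -10 + y)
m = -9599/10083 (m = -9599*1/10083 = -9599/10083 ≈ -0.95200)
E = 25283227415/1458178978476 (E = -9599/10083/17468 + (-10 + 154)/8279 = -9599/10083*1/17468 + 144*(1/8279) = -9599/176129844 + 144/8279 = 25283227415/1458178978476 ≈ 0.017339)
-2223 - E/(-37473) = -2223 - 25283227415/(1458178978476*(-37473)) = -2223 - 25283227415*(-1)/(1458178978476*37473) = -2223 - 1*(-25283227415/54642340860431148) = -2223 + 25283227415/54642340860431148 = -121469923707455214589/54642340860431148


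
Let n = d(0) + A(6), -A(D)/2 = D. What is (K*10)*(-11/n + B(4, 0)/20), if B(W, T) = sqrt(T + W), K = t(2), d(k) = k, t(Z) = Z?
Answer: 61/3 ≈ 20.333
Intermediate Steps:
K = 2
A(D) = -2*D
n = -12 (n = 0 - 2*6 = 0 - 12 = -12)
(K*10)*(-11/n + B(4, 0)/20) = (2*10)*(-11/(-12) + sqrt(0 + 4)/20) = 20*(-11*(-1/12) + sqrt(4)*(1/20)) = 20*(11/12 + 2*(1/20)) = 20*(11/12 + 1/10) = 20*(61/60) = 61/3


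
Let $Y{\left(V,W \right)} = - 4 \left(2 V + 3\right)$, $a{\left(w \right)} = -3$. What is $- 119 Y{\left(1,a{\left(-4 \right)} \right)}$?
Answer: $2380$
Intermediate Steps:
$Y{\left(V,W \right)} = -12 - 8 V$ ($Y{\left(V,W \right)} = - 4 \left(3 + 2 V\right) = -12 - 8 V$)
$- 119 Y{\left(1,a{\left(-4 \right)} \right)} = - 119 \left(-12 - 8\right) = \left(-119\right) \left(-20\right) = 2380$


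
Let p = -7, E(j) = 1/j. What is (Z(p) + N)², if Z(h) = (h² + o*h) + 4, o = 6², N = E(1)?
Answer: 39204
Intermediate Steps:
N = 1 (N = 1/1 = 1)
o = 36
Z(h) = 4 + h² + 36*h (Z(h) = (h² + 36*h) + 4 = 4 + h² + 36*h)
(Z(p) + N)² = ((4 + (-7)² + 36*(-7)) + 1)² = ((4 + 49 - 252) + 1)² = (-199 + 1)² = (-198)² = 39204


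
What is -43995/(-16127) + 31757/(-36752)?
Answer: 1104759101/592699504 ≈ 1.8639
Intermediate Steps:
-43995/(-16127) + 31757/(-36752) = -43995*(-1/16127) + 31757*(-1/36752) = 43995/16127 - 31757/36752 = 1104759101/592699504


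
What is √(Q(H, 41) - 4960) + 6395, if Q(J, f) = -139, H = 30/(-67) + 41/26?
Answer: 6395 + I*√5099 ≈ 6395.0 + 71.407*I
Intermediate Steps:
H = 1967/1742 (H = 30*(-1/67) + 41*(1/26) = -30/67 + 41/26 = 1967/1742 ≈ 1.1292)
√(Q(H, 41) - 4960) + 6395 = √(-139 - 4960) + 6395 = √(-5099) + 6395 = I*√5099 + 6395 = 6395 + I*√5099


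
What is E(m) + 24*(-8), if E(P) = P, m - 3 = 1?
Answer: -188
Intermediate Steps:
m = 4 (m = 3 + 1 = 4)
E(m) + 24*(-8) = 4 + 24*(-8) = 4 - 192 = -188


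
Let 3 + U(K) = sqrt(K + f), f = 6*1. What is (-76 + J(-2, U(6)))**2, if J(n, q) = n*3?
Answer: 6724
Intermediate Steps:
f = 6
U(K) = -3 + sqrt(6 + K) (U(K) = -3 + sqrt(K + 6) = -3 + sqrt(6 + K))
J(n, q) = 3*n
(-76 + J(-2, U(6)))**2 = (-76 + 3*(-2))**2 = (-76 - 6)**2 = (-82)**2 = 6724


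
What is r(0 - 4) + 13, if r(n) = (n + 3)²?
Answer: 14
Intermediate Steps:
r(n) = (3 + n)²
r(0 - 4) + 13 = (3 + (0 - 4))² + 13 = (3 - 4)² + 13 = (-1)² + 13 = 1 + 13 = 14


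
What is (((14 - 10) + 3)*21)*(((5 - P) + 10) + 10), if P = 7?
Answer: 2646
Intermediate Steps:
(((14 - 10) + 3)*21)*(((5 - P) + 10) + 10) = (((14 - 10) + 3)*21)*(((5 - 1*7) + 10) + 10) = ((4 + 3)*21)*(((5 - 7) + 10) + 10) = (7*21)*((-2 + 10) + 10) = 147*(8 + 10) = 147*18 = 2646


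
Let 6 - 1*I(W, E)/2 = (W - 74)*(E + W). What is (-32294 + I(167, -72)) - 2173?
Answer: -52125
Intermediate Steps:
I(W, E) = 12 - 2*(-74 + W)*(E + W) (I(W, E) = 12 - 2*(W - 74)*(E + W) = 12 - 2*(-74 + W)*(E + W))
(-32294 + I(167, -72)) - 2173 = (-32294 + (12 - 2*167² + 148*(-72) + 148*167 - 2*(-72)*167)) - 2173 = (-32294 + (12 - 2*27889 - 10656 + 24716 + 24048)) - 2173 = (-32294 + (12 - 55778 - 10656 + 24716 + 24048)) - 2173 = (-32294 - 17658) - 2173 = -49952 - 2173 = -52125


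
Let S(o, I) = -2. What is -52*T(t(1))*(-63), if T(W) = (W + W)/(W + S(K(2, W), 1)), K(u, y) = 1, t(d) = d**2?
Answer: -6552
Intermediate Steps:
T(W) = 2*W/(-2 + W) (T(W) = (W + W)/(W - 2) = (2*W)/(-2 + W) = 2*W/(-2 + W))
-52*T(t(1))*(-63) = -104*1**2/(-2 + 1**2)*(-63) = -104/(-2 + 1)*(-63) = -104/(-1)*(-63) = -104*(-1)*(-63) = -52*(-2)*(-63) = 104*(-63) = -6552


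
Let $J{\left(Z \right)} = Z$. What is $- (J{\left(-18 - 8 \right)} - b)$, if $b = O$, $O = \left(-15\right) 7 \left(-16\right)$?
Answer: $1706$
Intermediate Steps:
$O = 1680$ ($O = \left(-105\right) \left(-16\right) = 1680$)
$b = 1680$
$- (J{\left(-18 - 8 \right)} - b) = - (\left(-18 - 8\right) - 1680) = - (-26 - 1680) = \left(-1\right) \left(-1706\right) = 1706$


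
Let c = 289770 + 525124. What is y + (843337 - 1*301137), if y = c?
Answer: 1357094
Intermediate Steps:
c = 814894
y = 814894
y + (843337 - 1*301137) = 814894 + (843337 - 1*301137) = 814894 + (843337 - 301137) = 814894 + 542200 = 1357094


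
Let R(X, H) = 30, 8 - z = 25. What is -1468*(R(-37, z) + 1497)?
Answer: -2241636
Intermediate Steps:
z = -17 (z = 8 - 1*25 = 8 - 25 = -17)
-1468*(R(-37, z) + 1497) = -1468*(30 + 1497) = -1468*1527 = -2241636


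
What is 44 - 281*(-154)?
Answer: 43318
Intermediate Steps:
44 - 281*(-154) = 44 + 43274 = 43318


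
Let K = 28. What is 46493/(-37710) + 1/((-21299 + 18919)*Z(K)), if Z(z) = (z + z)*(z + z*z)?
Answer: -503162871419/408110290560 ≈ -1.2329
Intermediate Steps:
Z(z) = 2*z*(z + z²) (Z(z) = (2*z)*(z + z²) = 2*z*(z + z²))
46493/(-37710) + 1/((-21299 + 18919)*Z(K)) = 46493/(-37710) + 1/((-21299 + 18919)*((2*28²*(1 + 28)))) = 46493*(-1/37710) + 1/((-2380)*((2*784*29))) = -46493/37710 - 1/2380/45472 = -46493/37710 - 1/2380*1/45472 = -46493/37710 - 1/108223360 = -503162871419/408110290560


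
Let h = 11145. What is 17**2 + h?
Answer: 11434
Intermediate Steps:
17**2 + h = 17**2 + 11145 = 289 + 11145 = 11434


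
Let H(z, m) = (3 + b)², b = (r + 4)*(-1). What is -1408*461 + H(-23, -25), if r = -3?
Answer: -649084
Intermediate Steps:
b = -1 (b = (-3 + 4)*(-1) = 1*(-1) = -1)
H(z, m) = 4 (H(z, m) = (3 - 1)² = 2² = 4)
-1408*461 + H(-23, -25) = -1408*461 + 4 = -649088 + 4 = -649084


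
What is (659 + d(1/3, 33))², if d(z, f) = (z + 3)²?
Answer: 36372961/81 ≈ 4.4905e+5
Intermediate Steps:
d(z, f) = (3 + z)²
(659 + d(1/3, 33))² = (659 + (3 + 1/3)²)² = (659 + (3 + ⅓)²)² = (659 + (10/3)²)² = (659 + 100/9)² = (6031/9)² = 36372961/81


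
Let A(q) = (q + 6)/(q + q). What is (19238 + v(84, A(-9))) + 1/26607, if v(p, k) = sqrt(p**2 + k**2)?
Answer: 511865467/26607 + sqrt(254017)/6 ≈ 19322.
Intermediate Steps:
A(q) = (6 + q)/(2*q) (A(q) = (6 + q)/((2*q)) = (6 + q)*(1/(2*q)) = (6 + q)/(2*q))
v(p, k) = sqrt(k**2 + p**2)
(19238 + v(84, A(-9))) + 1/26607 = (19238 + sqrt(((1/2)*(6 - 9)/(-9))**2 + 84**2)) + 1/26607 = (19238 + sqrt(((1/2)*(-1/9)*(-3))**2 + 7056)) + 1/26607 = (19238 + sqrt((1/6)**2 + 7056)) + 1/26607 = (19238 + sqrt(1/36 + 7056)) + 1/26607 = (19238 + sqrt(254017/36)) + 1/26607 = (19238 + sqrt(254017)/6) + 1/26607 = 511865467/26607 + sqrt(254017)/6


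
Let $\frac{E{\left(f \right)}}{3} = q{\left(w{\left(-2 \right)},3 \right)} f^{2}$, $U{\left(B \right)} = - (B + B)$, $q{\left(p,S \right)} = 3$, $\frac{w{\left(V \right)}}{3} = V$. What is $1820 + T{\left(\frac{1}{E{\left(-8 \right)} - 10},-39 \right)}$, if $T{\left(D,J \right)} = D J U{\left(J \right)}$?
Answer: $\frac{513539}{283} \approx 1814.6$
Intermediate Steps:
$w{\left(V \right)} = 3 V$
$U{\left(B \right)} = - 2 B$
$E{\left(f \right)} = 9 f^{2}$ ($E{\left(f \right)} = 3 \cdot 3 f^{2} = 9 f^{2}$)
$T{\left(D,J \right)} = - 2 D J^{2}$ ($T{\left(D,J \right)} = D J \left(- 2 J\right) = - 2 D J^{2}$)
$1820 + T{\left(\frac{1}{E{\left(-8 \right)} - 10},-39 \right)} = 1820 - \frac{2 \left(-39\right)^{2}}{9 \left(-8\right)^{2} - 10} = 1820 - 2 \frac{1}{9 \cdot 64 - 10} \cdot 1521 = 1820 - 2 \frac{1}{576 - 10} \cdot 1521 = 1820 - 2 \cdot \frac{1}{566} \cdot 1521 = 1820 - \frac{1}{283} \cdot 1521 = 1820 - \frac{1521}{283} = \frac{513539}{283}$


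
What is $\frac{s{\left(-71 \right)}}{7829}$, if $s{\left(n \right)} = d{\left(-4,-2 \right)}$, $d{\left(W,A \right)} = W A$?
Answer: $\frac{8}{7829} \approx 0.0010218$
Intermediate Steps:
$d{\left(W,A \right)} = A W$
$s{\left(n \right)} = 8$ ($s{\left(n \right)} = \left(-2\right) \left(-4\right) = 8$)
$\frac{s{\left(-71 \right)}}{7829} = \frac{8}{7829}$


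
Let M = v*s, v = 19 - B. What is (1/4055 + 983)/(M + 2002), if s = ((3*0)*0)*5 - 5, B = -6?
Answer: 3986066/7611235 ≈ 0.52371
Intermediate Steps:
s = -5 (s = (0*0)*5 - 5 = 0*5 - 5 = 0 - 5 = -5)
v = 25 (v = 19 - 1*(-6) = 19 + 6 = 25)
M = -125 (M = 25*(-5) = -125)
(1/4055 + 983)/(M + 2002) = (1/4055 + 983)/(-125 + 2002) = (1/4055 + 983)/1877 = (3986066/4055)*(1/1877) = 3986066/7611235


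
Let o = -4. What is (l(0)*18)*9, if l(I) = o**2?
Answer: 2592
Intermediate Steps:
l(I) = 16 (l(I) = (-4)**2 = 16)
(l(0)*18)*9 = (16*18)*9 = 288*9 = 2592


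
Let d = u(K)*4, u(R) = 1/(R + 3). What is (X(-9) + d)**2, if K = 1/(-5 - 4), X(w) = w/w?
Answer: 961/169 ≈ 5.6864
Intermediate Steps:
X(w) = 1
K = -1/9 (K = 1/(-9) = -1/9 ≈ -0.11111)
u(R) = 1/(3 + R)
d = 18/13 (d = 4/(3 - 1/9) = 4/(26/9) = (9/26)*4 = 18/13 ≈ 1.3846)
(X(-9) + d)**2 = (1 + 18/13)**2 = (31/13)**2 = 961/169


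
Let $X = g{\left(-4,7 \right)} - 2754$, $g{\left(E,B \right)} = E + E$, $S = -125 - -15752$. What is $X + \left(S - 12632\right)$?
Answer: $233$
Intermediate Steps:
$S = 15627$ ($S = -125 + 15752 = 15627$)
$g{\left(E,B \right)} = 2 E$
$X = -2762$ ($X = 2 \left(-4\right) - 2754 = -8 - 2754 = -2762$)
$X + \left(S - 12632\right) = -2762 + \left(15627 - 12632\right) = -2762 + 2995 = 233$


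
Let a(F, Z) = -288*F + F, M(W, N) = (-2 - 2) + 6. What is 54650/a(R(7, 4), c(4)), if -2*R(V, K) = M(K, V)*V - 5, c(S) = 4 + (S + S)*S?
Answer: 109300/2583 ≈ 42.315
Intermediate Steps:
M(W, N) = 2 (M(W, N) = -4 + 6 = 2)
c(S) = 4 + 2*S² (c(S) = 4 + (2*S)*S = 4 + 2*S²)
R(V, K) = 5/2 - V (R(V, K) = -(2*V - 5)/2 = -(-5 + 2*V)/2 = 5/2 - V)
a(F, Z) = -287*F
54650/a(R(7, 4), c(4)) = 54650/((-287*(5/2 - 1*7))) = 54650/((-287*(5/2 - 7))) = 54650/((-287*(-9/2))) = 54650/(2583/2) = 54650*(2/2583) = 109300/2583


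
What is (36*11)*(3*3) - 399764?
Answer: -396200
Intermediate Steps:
(36*11)*(3*3) - 399764 = 396*9 - 399764 = 3564 - 399764 = -396200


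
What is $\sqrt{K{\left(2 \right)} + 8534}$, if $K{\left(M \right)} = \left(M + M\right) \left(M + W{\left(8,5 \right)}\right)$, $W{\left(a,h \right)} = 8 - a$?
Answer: $\sqrt{8542} \approx 92.423$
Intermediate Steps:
$K{\left(M \right)} = 2 M^{2}$ ($K{\left(M \right)} = \left(M + M\right) \left(M + \left(8 - 8\right)\right) = 2 M \left(M + \left(8 - 8\right)\right) = 2 M \left(M + 0\right) = 2 M M = 2 M^{2}$)
$\sqrt{K{\left(2 \right)} + 8534} = \sqrt{2 \cdot 2^{2} + 8534} = \sqrt{2 \cdot 4 + 8534} = \sqrt{8 + 8534} = \sqrt{8542}$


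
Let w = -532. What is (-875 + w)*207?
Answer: -291249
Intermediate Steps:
(-875 + w)*207 = (-875 - 532)*207 = -1407*207 = -291249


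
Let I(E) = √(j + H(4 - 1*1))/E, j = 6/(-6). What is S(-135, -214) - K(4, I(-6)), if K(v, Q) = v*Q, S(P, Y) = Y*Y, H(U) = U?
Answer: 45796 + 2*√2/3 ≈ 45797.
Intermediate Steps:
S(P, Y) = Y²
j = -1 (j = 6*(-⅙) = -1)
I(E) = √2/E (I(E) = √(-1 + (4 - 1*1))/E = √(-1 + (4 - 1))/E = √(-1 + 3)/E = √2/E)
K(v, Q) = Q*v
S(-135, -214) - K(4, I(-6)) = (-214)² - √2/(-6)*4 = 45796 - √2*(-⅙)*4 = 45796 - (-√2/6)*4 = 45796 - (-2)*√2/3 = 45796 + 2*√2/3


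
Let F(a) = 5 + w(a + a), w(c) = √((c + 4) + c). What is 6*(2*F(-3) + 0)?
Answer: 60 + 24*I*√2 ≈ 60.0 + 33.941*I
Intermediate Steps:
w(c) = √(4 + 2*c) (w(c) = √((4 + c) + c) = √(4 + 2*c))
F(a) = 5 + √(4 + 4*a) (F(a) = 5 + √(4 + 2*(a + a)) = 5 + √(4 + 2*(2*a)) = 5 + √(4 + 4*a))
6*(2*F(-3) + 0) = 6*(2*(5 + 2*√(1 - 3)) + 0) = 6*(2*(5 + 2*√(-2)) + 0) = 6*(2*(5 + 2*(I*√2)) + 0) = 6*(2*(5 + 2*I*√2) + 0) = 6*((10 + 4*I*√2) + 0) = 6*(10 + 4*I*√2) = 60 + 24*I*√2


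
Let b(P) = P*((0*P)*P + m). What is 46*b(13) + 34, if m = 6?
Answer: 3622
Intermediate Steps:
b(P) = 6*P (b(P) = P*((0*P)*P + 6) = P*(0*P + 6) = P*(0 + 6) = P*6 = 6*P)
46*b(13) + 34 = 46*(6*13) + 34 = 46*78 + 34 = 3588 + 34 = 3622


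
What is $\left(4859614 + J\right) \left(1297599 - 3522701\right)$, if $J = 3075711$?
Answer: $-17656907528150$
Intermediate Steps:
$\left(4859614 + J\right) \left(1297599 - 3522701\right) = \left(4859614 + 3075711\right) \left(1297599 - 3522701\right) = 7935325 \left(-2225102\right) = -17656907528150$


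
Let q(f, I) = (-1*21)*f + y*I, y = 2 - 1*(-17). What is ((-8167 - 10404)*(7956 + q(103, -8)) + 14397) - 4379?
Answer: -104748993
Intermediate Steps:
y = 19 (y = 2 + 17 = 19)
q(f, I) = -21*f + 19*I (q(f, I) = (-1*21)*f + 19*I = -21*f + 19*I)
((-8167 - 10404)*(7956 + q(103, -8)) + 14397) - 4379 = ((-8167 - 10404)*(7956 + (-21*103 + 19*(-8))) + 14397) - 4379 = (-18571*(7956 + (-2163 - 152)) + 14397) - 4379 = (-18571*(7956 - 2315) + 14397) - 4379 = (-18571*5641 + 14397) - 4379 = (-104759011 + 14397) - 4379 = -104744614 - 4379 = -104748993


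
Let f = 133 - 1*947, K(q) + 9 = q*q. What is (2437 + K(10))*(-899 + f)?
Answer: -4330464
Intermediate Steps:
K(q) = -9 + q² (K(q) = -9 + q*q = -9 + q²)
f = -814 (f = 133 - 947 = -814)
(2437 + K(10))*(-899 + f) = (2437 + (-9 + 10²))*(-899 - 814) = (2437 + (-9 + 100))*(-1713) = (2437 + 91)*(-1713) = 2528*(-1713) = -4330464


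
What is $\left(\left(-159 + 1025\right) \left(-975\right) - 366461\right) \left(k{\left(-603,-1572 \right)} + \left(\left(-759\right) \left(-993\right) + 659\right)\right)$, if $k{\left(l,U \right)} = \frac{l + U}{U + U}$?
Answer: $- \frac{957213093305063}{1048} \approx -9.1337 \cdot 10^{11}$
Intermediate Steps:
$k{\left(l,U \right)} = \frac{U + l}{2 U}$
$\left(\left(-159 + 1025\right) \left(-975\right) - 366461\right) \left(k{\left(-603,-1572 \right)} + \left(\left(-759\right) \left(-993\right) + 659\right)\right) = \left(\left(-159 + 1025\right) \left(-975\right) - 366461\right) \left(\frac{-1572 - 603}{2 \left(-1572\right)} + \left(\left(-759\right) \left(-993\right) + 659\right)\right) = \left(866 \left(-975\right) - 366461\right) \left(\frac{1}{2} \left(- \frac{1}{1572}\right) \left(-2175\right) + \left(753687 + 659\right)\right) = \left(-844350 - 366461\right) \left(\frac{725}{1048} + 754346\right) = \left(-1210811\right) \frac{790555333}{1048} = - \frac{957213093305063}{1048}$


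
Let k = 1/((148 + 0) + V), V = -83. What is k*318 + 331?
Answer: 21833/65 ≈ 335.89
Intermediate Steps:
k = 1/65 (k = 1/((148 + 0) - 83) = 1/(148 - 83) = 1/65 ≈ 0.015385)
k*318 + 331 = (1/65)*318 + 331 = 318/65 + 331 = 21833/65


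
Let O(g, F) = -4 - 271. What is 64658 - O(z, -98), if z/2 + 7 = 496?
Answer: 64933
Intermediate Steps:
z = 978 (z = -14 + 2*496 = -14 + 992 = 978)
O(g, F) = -275
64658 - O(z, -98) = 64658 - 1*(-275) = 64658 + 275 = 64933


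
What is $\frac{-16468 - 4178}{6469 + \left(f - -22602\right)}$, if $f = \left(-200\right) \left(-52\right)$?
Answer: $- \frac{6882}{13157} \approx -0.52307$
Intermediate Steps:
$f = 10400$
$\frac{-16468 - 4178}{6469 + \left(f - -22602\right)} = \frac{-16468 - 4178}{6469 + \left(10400 - -22602\right)} = - \frac{20646}{6469 + \left(10400 + 22602\right)} = - \frac{20646}{6469 + 33002} = - \frac{20646}{39471} = \left(-20646\right) \frac{1}{39471} = - \frac{6882}{13157}$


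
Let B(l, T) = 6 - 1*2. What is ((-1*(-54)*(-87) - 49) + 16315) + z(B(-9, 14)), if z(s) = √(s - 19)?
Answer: 11568 + I*√15 ≈ 11568.0 + 3.873*I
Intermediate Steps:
B(l, T) = 4 (B(l, T) = 6 - 2 = 4)
z(s) = √(-19 + s)
((-1*(-54)*(-87) - 49) + 16315) + z(B(-9, 14)) = ((-1*(-54)*(-87) - 49) + 16315) + √(-19 + 4) = ((54*(-87) - 49) + 16315) + √(-15) = ((-4698 - 49) + 16315) + I*√15 = (-4747 + 16315) + I*√15 = 11568 + I*√15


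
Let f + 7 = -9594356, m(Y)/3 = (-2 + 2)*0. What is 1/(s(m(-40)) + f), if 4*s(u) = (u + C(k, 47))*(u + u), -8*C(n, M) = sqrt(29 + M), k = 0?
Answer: -1/9594363 ≈ -1.0423e-7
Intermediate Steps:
C(n, M) = -sqrt(29 + M)/8
m(Y) = 0 (m(Y) = 3*((-2 + 2)*0) = 3*(0*0) = 3*0 = 0)
s(u) = u*(u - sqrt(19)/4)/2 (s(u) = ((u - sqrt(29 + 47)/8)*(u + u))/4 = ((u - sqrt(19)/4)*(2*u))/4 = (2*u*(u - sqrt(19)/4))/4 = u*(u - sqrt(19)/4)/2)
f = -9594363 (f = -7 - 9594356 = -9594363)
1/(s(m(-40)) + f) = 1/((1/8)*0*(-sqrt(19) + 4*0) - 9594363) = 1/((1/8)*0*(-sqrt(19) + 0) - 9594363) = 1/((1/8)*0*(-sqrt(19)) - 9594363) = 1/(0 - 9594363) = 1/(-9594363) = -1/9594363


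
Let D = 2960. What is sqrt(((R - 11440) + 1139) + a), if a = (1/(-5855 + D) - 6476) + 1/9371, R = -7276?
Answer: I*sqrt(17702649367754732745)/27129045 ≈ 155.09*I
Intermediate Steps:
a = -175687701896/27129045 (a = (1/(-5855 + 2960) - 6476) + 1/9371 = (1/(-2895) - 6476) + 1/9371 = (-1/2895 - 6476) + 1/9371 = -18748021/2895 + 1/9371 = -175687701896/27129045 ≈ -6476.0)
sqrt(((R - 11440) + 1139) + a) = sqrt(((-7276 - 11440) + 1139) - 175687701896/27129045) = sqrt((-18716 + 1139) - 175687701896/27129045) = sqrt(-17577 - 175687701896/27129045) = sqrt(-652534925861/27129045) = I*sqrt(17702649367754732745)/27129045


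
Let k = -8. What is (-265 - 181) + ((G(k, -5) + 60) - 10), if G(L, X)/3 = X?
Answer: -411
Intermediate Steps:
G(L, X) = 3*X
(-265 - 181) + ((G(k, -5) + 60) - 10) = (-265 - 181) + ((3*(-5) + 60) - 10) = -446 + ((-15 + 60) - 10) = -446 + (45 - 10) = -446 + 35 = -411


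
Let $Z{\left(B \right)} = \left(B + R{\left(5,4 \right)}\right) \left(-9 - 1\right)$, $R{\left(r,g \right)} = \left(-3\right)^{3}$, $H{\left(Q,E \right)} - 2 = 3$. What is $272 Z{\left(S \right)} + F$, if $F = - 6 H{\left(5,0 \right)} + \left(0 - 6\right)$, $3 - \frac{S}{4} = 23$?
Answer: $291004$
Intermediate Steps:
$H{\left(Q,E \right)} = 5$ ($H{\left(Q,E \right)} = 2 + 3 = 5$)
$R{\left(r,g \right)} = -27$
$S = -80$ ($S = 12 - 92 = -80$)
$Z{\left(B \right)} = 270 - 10 B$ ($Z{\left(B \right)} = \left(B - 27\right) \left(-9 - 1\right) = \left(-27 + B\right) \left(-10\right) = 270 - 10 B$)
$F = -36$ ($F = \left(-6\right) 5 + \left(0 - 6\right) = -30 + \left(0 - 6\right) = -30 - 6 = -36$)
$272 Z{\left(S \right)} + F = 272 \left(270 - -800\right) - 36 = 272 \left(270 + 800\right) - 36 = 272 \cdot 1070 - 36 = 291040 - 36 = 291004$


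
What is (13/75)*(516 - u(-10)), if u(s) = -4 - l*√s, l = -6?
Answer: 1352/15 - 26*I*√10/25 ≈ 90.133 - 3.2888*I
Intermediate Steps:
u(s) = -4 + 6*√s (u(s) = -4 - (-6)*√s = -4 + 6*√s)
(13/75)*(516 - u(-10)) = (13/75)*(516 - (-4 + 6*√(-10))) = (13*(1/75))*(516 - (-4 + 6*(I*√10))) = 13*(516 - (-4 + 6*I*√10))/75 = 13*(516 + (4 - 6*I*√10))/75 = 13*(520 - 6*I*√10)/75 = 1352/15 - 26*I*√10/25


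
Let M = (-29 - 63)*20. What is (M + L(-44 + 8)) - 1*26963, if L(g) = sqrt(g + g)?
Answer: -28803 + 6*I*sqrt(2) ≈ -28803.0 + 8.4853*I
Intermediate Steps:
M = -1840 (M = -92*20 = -1840)
L(g) = sqrt(2)*sqrt(g) (L(g) = sqrt(2*g) = sqrt(2)*sqrt(g))
(M + L(-44 + 8)) - 1*26963 = (-1840 + sqrt(2)*sqrt(-44 + 8)) - 1*26963 = (-1840 + sqrt(2)*sqrt(-36)) - 26963 = (-1840 + sqrt(2)*(6*I)) - 26963 = (-1840 + 6*I*sqrt(2)) - 26963 = -28803 + 6*I*sqrt(2)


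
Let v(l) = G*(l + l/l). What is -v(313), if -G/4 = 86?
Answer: 108016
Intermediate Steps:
G = -344 (G = -4*86 = -344)
v(l) = -344 - 344*l (v(l) = -344*(l + l/l) = -344*(l + 1) = -344*(1 + l) = -344 - 344*l)
-v(313) = -(-344 - 344*313) = -(-344 - 107672) = -1*(-108016) = 108016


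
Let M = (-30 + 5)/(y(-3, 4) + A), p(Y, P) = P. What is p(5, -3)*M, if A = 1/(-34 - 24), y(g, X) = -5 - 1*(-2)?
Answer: -174/7 ≈ -24.857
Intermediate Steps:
y(g, X) = -3 (y(g, X) = -5 + 2 = -3)
A = -1/58 (A = 1/(-58) = -1/58 ≈ -0.017241)
M = 58/7 (M = (-30 + 5)/(-3 - 1/58) = -25/(-175/58) = -25*(-58/175) = 58/7 ≈ 8.2857)
p(5, -3)*M = -3*58/7 = -174/7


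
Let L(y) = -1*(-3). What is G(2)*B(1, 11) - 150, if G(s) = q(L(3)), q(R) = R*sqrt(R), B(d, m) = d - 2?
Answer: -150 - 3*sqrt(3) ≈ -155.20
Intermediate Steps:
L(y) = 3
B(d, m) = -2 + d
q(R) = R**(3/2)
G(s) = 3*sqrt(3) (G(s) = 3**(3/2) = 3*sqrt(3))
G(2)*B(1, 11) - 150 = (3*sqrt(3))*(-2 + 1) - 150 = (3*sqrt(3))*(-1) - 150 = -3*sqrt(3) - 150 = -150 - 3*sqrt(3)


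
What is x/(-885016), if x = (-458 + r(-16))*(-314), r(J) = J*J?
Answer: -15857/221254 ≈ -0.071669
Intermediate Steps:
r(J) = J²
x = 63428 (x = (-458 + (-16)²)*(-314) = (-458 + 256)*(-314) = -202*(-314) = 63428)
x/(-885016) = 63428/(-885016) = 63428*(-1/885016) = -15857/221254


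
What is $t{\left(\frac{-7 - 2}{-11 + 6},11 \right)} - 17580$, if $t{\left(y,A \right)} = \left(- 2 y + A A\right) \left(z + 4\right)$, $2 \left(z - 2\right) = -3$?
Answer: $- \frac{170517}{10} \approx -17052.0$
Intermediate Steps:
$z = \frac{1}{2}$ ($z = 2 + \frac{1}{2} \left(-3\right) = 2 - \frac{3}{2} = \frac{1}{2} \approx 0.5$)
$t{\left(y,A \right)} = - 9 y + \frac{9 A^{2}}{2}$ ($t{\left(y,A \right)} = \left(- 2 y + A A\right) \left(\frac{1}{2} + 4\right) = \left(- 2 y + A^{2}\right) \frac{9}{2} = \left(A^{2} - 2 y\right) \frac{9}{2} = - 9 y + \frac{9 A^{2}}{2}$)
$t{\left(\frac{-7 - 2}{-11 + 6},11 \right)} - 17580 = \left(- 9 \frac{-7 - 2}{-11 + 6} + \frac{9 \cdot 11^{2}}{2}\right) - 17580 = \left(- 9 \left(- \frac{9}{-5}\right) + \frac{9}{2} \cdot 121\right) - 17580 = \left(- 9 \left(\left(-9\right) \left(- \frac{1}{5}\right)\right) + \frac{1089}{2}\right) - 17580 = \left(\left(-9\right) \frac{9}{5} + \frac{1089}{2}\right) - 17580 = \left(- \frac{81}{5} + \frac{1089}{2}\right) - 17580 = \frac{5283}{10} - 17580 = - \frac{170517}{10}$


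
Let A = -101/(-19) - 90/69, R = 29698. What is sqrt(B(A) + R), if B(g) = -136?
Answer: sqrt(29562) ≈ 171.94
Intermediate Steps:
A = 1753/437 (A = -101*(-1/19) - 90*1/69 = 101/19 - 30/23 = 1753/437 ≈ 4.0114)
sqrt(B(A) + R) = sqrt(-136 + 29698) = sqrt(29562)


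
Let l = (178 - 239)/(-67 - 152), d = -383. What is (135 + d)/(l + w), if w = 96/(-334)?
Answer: 9070104/325 ≈ 27908.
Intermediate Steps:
w = -48/167 (w = 96*(-1/334) = -48/167 ≈ -0.28743)
l = 61/219 (l = -61/(-219) = -61*(-1/219) = 61/219 ≈ 0.27854)
(135 + d)/(l + w) = (135 - 383)/(61/219 - 48/167) = -248/(-325/36573) = -248*(-36573/325) = 9070104/325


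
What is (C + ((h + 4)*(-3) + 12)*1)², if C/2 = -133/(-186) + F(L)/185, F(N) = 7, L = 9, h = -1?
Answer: 6009660484/296012025 ≈ 20.302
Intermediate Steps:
C = 25907/17205 (C = 2*(-133/(-186) + 7/185) = 2*(-133*(-1/186) + 7*(1/185)) = 2*(133/186 + 7/185) = 2*(25907/34410) = 25907/17205 ≈ 1.5058)
(C + ((h + 4)*(-3) + 12)*1)² = (25907/17205 + ((-1 + 4)*(-3) + 12)*1)² = (25907/17205 + (3*(-3) + 12)*1)² = (25907/17205 + (-9 + 12)*1)² = (25907/17205 + 3*1)² = (25907/17205 + 3)² = (77522/17205)² = 6009660484/296012025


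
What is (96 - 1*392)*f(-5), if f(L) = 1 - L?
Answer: -1776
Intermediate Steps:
(96 - 1*392)*f(-5) = (96 - 1*392)*(1 - 1*(-5)) = (96 - 392)*(1 + 5) = -296*6 = -1776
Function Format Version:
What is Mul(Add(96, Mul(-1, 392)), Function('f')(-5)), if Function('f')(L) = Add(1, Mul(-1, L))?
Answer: -1776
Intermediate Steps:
Mul(Add(96, Mul(-1, 392)), Function('f')(-5)) = Mul(Add(96, Mul(-1, 392)), Add(1, Mul(-1, -5))) = Mul(Add(96, -392), Add(1, 5)) = Mul(-296, 6) = -1776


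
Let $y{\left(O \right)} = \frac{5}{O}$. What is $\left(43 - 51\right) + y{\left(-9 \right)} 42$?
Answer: $- \frac{94}{3} \approx -31.333$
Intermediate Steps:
$\left(43 - 51\right) + y{\left(-9 \right)} 42 = \left(43 - 51\right) + \frac{5}{-9} \cdot 42 = \left(43 - 51\right) + 5 \left(- \frac{1}{9}\right) 42 = -8 - \frac{70}{3} = - \frac{94}{3}$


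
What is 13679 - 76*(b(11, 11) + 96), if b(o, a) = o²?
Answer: -2813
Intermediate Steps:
13679 - 76*(b(11, 11) + 96) = 13679 - 76*(11² + 96) = 13679 - 76*(121 + 96) = 13679 - 76*217 = 13679 - 16492 = -2813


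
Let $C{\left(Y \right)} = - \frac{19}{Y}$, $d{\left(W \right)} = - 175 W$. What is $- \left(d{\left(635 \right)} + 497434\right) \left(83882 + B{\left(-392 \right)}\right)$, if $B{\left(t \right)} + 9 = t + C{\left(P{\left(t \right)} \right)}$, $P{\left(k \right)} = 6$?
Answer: $- \frac{193489429903}{6} \approx -3.2248 \cdot 10^{10}$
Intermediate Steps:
$B{\left(t \right)} = - \frac{73}{6} + t$ ($B{\left(t \right)} = -9 + \left(t - \frac{19}{6}\right) = -9 + \left(- \frac{19}{6} + t\right) = - \frac{73}{6} + t$)
$- \left(d{\left(635 \right)} + 497434\right) \left(83882 + B{\left(-392 \right)}\right) = - \left(\left(-175\right) 635 + 497434\right) \left(83882 - \frac{2425}{6}\right) = - \left(-111125 + 497434\right) \left(83882 - \frac{2425}{6}\right) = - \frac{386309 \cdot 500867}{6} = \left(-1\right) \frac{193489429903}{6} = - \frac{193489429903}{6}$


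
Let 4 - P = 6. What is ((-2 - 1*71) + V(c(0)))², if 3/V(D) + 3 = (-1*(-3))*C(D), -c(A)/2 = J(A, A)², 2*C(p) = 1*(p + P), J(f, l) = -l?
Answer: 21609/4 ≈ 5402.3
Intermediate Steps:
P = -2 (P = 4 - 1*6 = 4 - 6 = -2)
C(p) = -1 + p/2 (C(p) = (1*(p - 2))/2 = (1*(-2 + p))/2 = (-2 + p)/2 = -1 + p/2)
c(A) = -2*A²
V(D) = 3/(-6 + 3*D/2) (V(D) = 3/(-3 + (-1*(-3))*(-1 + D/2)) = 3/(-3 + 3*(-1 + D/2)) = 3/(-3 + (-3 + 3*D/2)) = 3/(-6 + 3*D/2))
((-2 - 1*71) + V(c(0)))² = ((-2 - 1*71) + 2/(-4 - 2*0²))² = ((-2 - 71) + 2/(-4 - 2*0))² = (-73 + 2/(-4 + 0))² = (-73 + 2/(-4))² = (-73 + 2*(-¼))² = (-73 - ½)² = (-147/2)² = 21609/4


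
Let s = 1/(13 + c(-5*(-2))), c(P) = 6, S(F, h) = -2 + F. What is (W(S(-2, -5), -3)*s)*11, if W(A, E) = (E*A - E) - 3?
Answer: 132/19 ≈ 6.9474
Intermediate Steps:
W(A, E) = -3 - E + A*E (W(A, E) = (A*E - E) - 3 = (-E + A*E) - 3 = -3 - E + A*E)
s = 1/19 (s = 1/(13 + 6) = 1/19 ≈ 0.052632)
(W(S(-2, -5), -3)*s)*11 = ((-3 - 1*(-3) + (-2 - 2)*(-3))*(1/19))*11 = ((-3 + 3 - 4*(-3))*(1/19))*11 = ((-3 + 3 + 12)*(1/19))*11 = (12*(1/19))*11 = (12/19)*11 = 132/19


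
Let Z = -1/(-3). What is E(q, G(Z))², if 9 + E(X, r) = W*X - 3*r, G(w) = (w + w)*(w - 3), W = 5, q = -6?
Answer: 10201/9 ≈ 1133.4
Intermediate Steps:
Z = ⅓ (Z = -1*(-⅓) = ⅓ ≈ 0.33333)
G(w) = 2*w*(-3 + w) (G(w) = (2*w)*(-3 + w) = 2*w*(-3 + w))
E(X, r) = -9 - 3*r + 5*X (E(X, r) = -9 + (5*X - 3*r) = -9 + (-3*r + 5*X) = -9 - 3*r + 5*X)
E(q, G(Z))² = (-9 - 6*(-3 + ⅓)/3 + 5*(-6))² = (-9 - 6*(-8)/(3*3) - 30)² = (-9 - 3*(-16/9) - 30)² = (-9 + 16/3 - 30)² = (-101/3)² = 10201/9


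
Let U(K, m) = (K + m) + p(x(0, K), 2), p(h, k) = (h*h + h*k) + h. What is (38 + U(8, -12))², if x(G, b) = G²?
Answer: 1156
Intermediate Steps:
p(h, k) = h + h² + h*k (p(h, k) = (h² + h*k) + h = h + h² + h*k)
U(K, m) = K + m (U(K, m) = (K + m) + 0²*(1 + 0² + 2) = (K + m) + 0*(1 + 0 + 2) = (K + m) + 0*3 = (K + m) + 0 = K + m)
(38 + U(8, -12))² = (38 + (8 - 12))² = (38 - 4)² = 34² = 1156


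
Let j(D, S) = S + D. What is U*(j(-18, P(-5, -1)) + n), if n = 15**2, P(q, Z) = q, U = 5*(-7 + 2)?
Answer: -5050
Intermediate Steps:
U = -25 (U = 5*(-5) = -25)
j(D, S) = D + S
n = 225
U*(j(-18, P(-5, -1)) + n) = -25*((-18 - 5) + 225) = -25*(-23 + 225) = -25*202 = -5050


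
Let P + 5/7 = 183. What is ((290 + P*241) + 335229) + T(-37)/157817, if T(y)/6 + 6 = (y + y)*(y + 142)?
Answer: 419185140141/1104719 ≈ 3.7945e+5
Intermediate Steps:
P = 1276/7 (P = -5/7 + 183 = 1276/7 ≈ 182.29)
T(y) = -36 + 12*y*(142 + y) (T(y) = -36 + 6*((y + y)*(y + 142)) = -36 + 6*((2*y)*(142 + y)) = -36 + 6*(2*y*(142 + y)) = -36 + 12*y*(142 + y))
((290 + P*241) + 335229) + T(-37)/157817 = ((290 + (1276/7)*241) + 335229) + (-36 + 12*(-37)² + 1704*(-37))/157817 = ((290 + 307516/7) + 335229) + (-36 + 12*1369 - 63048)*(1/157817) = (309546/7 + 335229) + (-36 + 16428 - 63048)*(1/157817) = 2656149/7 - 46656*1/157817 = 2656149/7 - 46656/157817 = 419185140141/1104719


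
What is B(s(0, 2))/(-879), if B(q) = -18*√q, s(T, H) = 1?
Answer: 6/293 ≈ 0.020478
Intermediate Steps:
B(s(0, 2))/(-879) = -18*√1/(-879) = -18*1*(-1/879) = -18*(-1/879) = 6/293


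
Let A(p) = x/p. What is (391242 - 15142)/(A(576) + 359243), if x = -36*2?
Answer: 3008800/2873943 ≈ 1.0469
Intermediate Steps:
x = -72
A(p) = -72/p
(391242 - 15142)/(A(576) + 359243) = (391242 - 15142)/(-72/576 + 359243) = 376100/(-72*1/576 + 359243) = 376100/(-⅛ + 359243) = 376100/(2873943/8) = 376100*(8/2873943) = 3008800/2873943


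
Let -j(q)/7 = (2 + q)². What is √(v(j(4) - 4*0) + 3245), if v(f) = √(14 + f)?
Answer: √(3245 + I*√238) ≈ 56.965 + 0.1354*I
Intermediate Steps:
j(q) = -7*(2 + q)²
√(v(j(4) - 4*0) + 3245) = √(√(14 + (-7*(2 + 4)² - 4*0)) + 3245) = √(√(14 + (-7*6² + 0)) + 3245) = √(√(14 + (-7*36 + 0)) + 3245) = √(√(14 + (-252 + 0)) + 3245) = √(√(14 - 252) + 3245) = √(√(-238) + 3245) = √(I*√238 + 3245) = √(3245 + I*√238)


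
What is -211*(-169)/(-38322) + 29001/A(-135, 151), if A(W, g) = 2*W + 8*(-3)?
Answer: -13355477/134127 ≈ -99.573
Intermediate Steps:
A(W, g) = -24 + 2*W (A(W, g) = 2*W - 24 = -24 + 2*W)
-211*(-169)/(-38322) + 29001/A(-135, 151) = -211*(-169)/(-38322) + 29001/(-24 + 2*(-135)) = 35659*(-1/38322) + 29001/(-24 - 270) = -35659/38322 + 29001/(-294) = -35659/38322 + 29001*(-1/294) = -35659/38322 - 1381/14 = -13355477/134127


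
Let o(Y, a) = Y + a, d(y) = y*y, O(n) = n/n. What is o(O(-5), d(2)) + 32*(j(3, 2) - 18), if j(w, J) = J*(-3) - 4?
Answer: -891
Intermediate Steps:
O(n) = 1
j(w, J) = -4 - 3*J (j(w, J) = -3*J - 4 = -4 - 3*J)
d(y) = y²
o(O(-5), d(2)) + 32*(j(3, 2) - 18) = (1 + 2²) + 32*((-4 - 3*2) - 18) = (1 + 4) + 32*((-4 - 6) - 18) = 5 + 32*(-10 - 18) = 5 + 32*(-28) = 5 - 896 = -891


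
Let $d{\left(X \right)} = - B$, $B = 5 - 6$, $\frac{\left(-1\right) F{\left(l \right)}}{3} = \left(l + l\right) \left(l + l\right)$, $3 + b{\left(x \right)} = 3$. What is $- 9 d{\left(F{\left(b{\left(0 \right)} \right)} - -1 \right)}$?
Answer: $-9$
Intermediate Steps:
$b{\left(x \right)} = 0$ ($b{\left(x \right)} = -3 + 3 = 0$)
$F{\left(l \right)} = - 12 l^{2}$ ($F{\left(l \right)} = - 3 \left(l + l\right) \left(l + l\right) = - 3 \cdot 2 l 2 l = - 3 \cdot 4 l^{2} = - 12 l^{2}$)
$B = -1$ ($B = 5 - 6 = -1$)
$d{\left(X \right)} = 1$ ($d{\left(X \right)} = \left(-1\right) \left(-1\right) = 1$)
$- 9 d{\left(F{\left(b{\left(0 \right)} \right)} - -1 \right)} = \left(-9\right) 1 = -9$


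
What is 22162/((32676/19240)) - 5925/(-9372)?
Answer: 47576013865/3645708 ≈ 13050.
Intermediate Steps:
22162/((32676/19240)) - 5925/(-9372) = 22162/((32676*(1/19240))) - 5925*(-1/9372) = 22162/(8169/4810) + 1975/3124 = 22162*(4810/8169) + 1975/3124 = 15228460/1167 + 1975/3124 = 47576013865/3645708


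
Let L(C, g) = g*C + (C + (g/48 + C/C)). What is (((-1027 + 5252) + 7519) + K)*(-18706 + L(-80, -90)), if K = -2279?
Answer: -877358175/8 ≈ -1.0967e+8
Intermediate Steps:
L(C, g) = 1 + C + g/48 + C*g (L(C, g) = C*g + (C + (g*(1/48) + 1)) = C*g + (C + (g/48 + 1)) = C*g + (C + (1 + g/48)) = C*g + (1 + C + g/48) = 1 + C + g/48 + C*g)
(((-1027 + 5252) + 7519) + K)*(-18706 + L(-80, -90)) = (((-1027 + 5252) + 7519) - 2279)*(-18706 + (1 - 80 + (1/48)*(-90) - 80*(-90))) = ((4225 + 7519) - 2279)*(-18706 + (1 - 80 - 15/8 + 7200)) = (11744 - 2279)*(-18706 + 56953/8) = 9465*(-92695/8) = -877358175/8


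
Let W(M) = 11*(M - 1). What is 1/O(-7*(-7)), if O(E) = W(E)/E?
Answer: 49/528 ≈ 0.092803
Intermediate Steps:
W(M) = -11 + 11*M (W(M) = 11*(-1 + M) = -11 + 11*M)
O(E) = (-11 + 11*E)/E
1/O(-7*(-7)) = 1/(11 - 11/((-7*(-7)))) = 1/(11 - 11/49) = 1/(528/49) = 49/528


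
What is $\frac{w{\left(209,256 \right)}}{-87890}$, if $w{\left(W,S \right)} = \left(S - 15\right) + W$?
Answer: $- \frac{45}{8789} \approx -0.00512$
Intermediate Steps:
$w{\left(W,S \right)} = -15 + S + W$ ($w{\left(W,S \right)} = \left(-15 + S\right) + W = -15 + S + W$)
$\frac{w{\left(209,256 \right)}}{-87890} = \frac{-15 + 256 + 209}{-87890} = 450 \left(- \frac{1}{87890}\right) = - \frac{45}{8789}$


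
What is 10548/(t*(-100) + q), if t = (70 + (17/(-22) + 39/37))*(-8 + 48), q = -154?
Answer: -715506/19080113 ≈ -0.037500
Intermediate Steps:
t = 1144180/407 (t = (70 + (17*(-1/22) + 39*(1/37)))*40 = (70 + (-17/22 + 39/37))*40 = (70 + 229/814)*40 = (57209/814)*40 = 1144180/407 ≈ 2811.3)
10548/(t*(-100) + q) = 10548/((1144180/407)*(-100) - 154) = 10548/(-114418000/407 - 154) = 10548/(-114480678/407) = 10548*(-407/114480678) = -715506/19080113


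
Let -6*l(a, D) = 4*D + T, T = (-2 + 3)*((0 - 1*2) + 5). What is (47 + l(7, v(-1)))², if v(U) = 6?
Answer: 7225/4 ≈ 1806.3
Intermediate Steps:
T = 3 (T = 1*((0 - 2) + 5) = 1*(-2 + 5) = 1*3 = 3)
l(a, D) = -½ - 2*D/3 (l(a, D) = -(4*D + 3)/6 = -(3 + 4*D)/6 = -½ - 2*D/3)
(47 + l(7, v(-1)))² = (47 + (-½ - ⅔*6))² = (47 + (-½ - 4))² = (47 - 9/2)² = (85/2)² = 7225/4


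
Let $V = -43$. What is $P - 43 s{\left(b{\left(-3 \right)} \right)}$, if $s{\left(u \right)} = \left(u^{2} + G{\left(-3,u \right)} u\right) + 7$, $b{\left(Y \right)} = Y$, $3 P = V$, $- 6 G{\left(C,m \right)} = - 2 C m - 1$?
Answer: $- \frac{1763}{6} \approx -293.83$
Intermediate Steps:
$G{\left(C,m \right)} = \frac{1}{6} + \frac{C m}{3}$ ($G{\left(C,m \right)} = - \frac{- 2 C m - 1}{6} = - \frac{-1 - 2 C m}{6} = \frac{1}{6} + \frac{C m}{3}$)
$P = - \frac{43}{3}$ ($P = \frac{1}{3} \left(-43\right) = - \frac{43}{3} \approx -14.333$)
$s{\left(u \right)} = 7 + u^{2} + u \left(\frac{1}{6} - u\right)$ ($s{\left(u \right)} = \left(u^{2} + \left(\frac{1}{6} + \frac{1}{3} \left(-3\right) u\right) u\right) + 7 = \left(u^{2} + \left(\frac{1}{6} - u\right) u\right) + 7 = \left(u^{2} + u \left(\frac{1}{6} - u\right)\right) + 7 = 7 + u^{2} + u \left(\frac{1}{6} - u\right)$)
$P - 43 s{\left(b{\left(-3 \right)} \right)} = - \frac{43}{3} - 43 \left(7 + \frac{1}{6} \left(-3\right)\right) = - \frac{43}{3} - 43 \left(7 - \frac{1}{2}\right) = - \frac{43}{3} - \frac{559}{2} = - \frac{1763}{6}$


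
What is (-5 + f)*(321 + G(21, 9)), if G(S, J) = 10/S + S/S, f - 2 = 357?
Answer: 799096/7 ≈ 1.1416e+5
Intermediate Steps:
f = 359 (f = 2 + 357 = 359)
G(S, J) = 1 + 10/S (G(S, J) = 10/S + 1 = 1 + 10/S)
(-5 + f)*(321 + G(21, 9)) = (-5 + 359)*(321 + (10 + 21)/21) = 354*(321 + (1/21)*31) = 354*(321 + 31/21) = 354*(6772/21) = 799096/7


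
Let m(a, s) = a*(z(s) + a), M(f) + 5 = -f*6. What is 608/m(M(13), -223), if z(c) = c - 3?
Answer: 608/25647 ≈ 0.023706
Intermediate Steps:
z(c) = -3 + c
M(f) = -5 - 6*f (M(f) = -5 - f*6 = -5 - 6*f)
m(a, s) = a*(-3 + a + s) (m(a, s) = a*((-3 + s) + a) = a*(-3 + a + s))
608/m(M(13), -223) = 608/(((-5 - 6*13)*(-3 + (-5 - 6*13) - 223))) = 608/(((-5 - 78)*(-3 + (-5 - 78) - 223))) = 608/((-83*(-3 - 83 - 223))) = 608/((-83*(-309))) = 608/25647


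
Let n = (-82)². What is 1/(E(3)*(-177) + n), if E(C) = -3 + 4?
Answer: 1/6547 ≈ 0.00015274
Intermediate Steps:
n = 6724
E(C) = 1
1/(E(3)*(-177) + n) = 1/(1*(-177) + 6724) = 1/(-177 + 6724) = 1/6547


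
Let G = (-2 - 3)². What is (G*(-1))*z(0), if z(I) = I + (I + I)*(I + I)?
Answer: 0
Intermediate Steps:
z(I) = I + 4*I² (z(I) = I + (2*I)*(2*I) = I + 4*I²)
G = 25 (G = (-5)² = 25)
(G*(-1))*z(0) = (25*(-1))*(0*(1 + 4*0)) = -0*(1 + 0) = -0 = -25*0 = 0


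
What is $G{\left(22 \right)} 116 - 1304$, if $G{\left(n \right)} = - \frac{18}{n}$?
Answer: $- \frac{15388}{11} \approx -1398.9$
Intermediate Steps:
$G{\left(22 \right)} 116 - 1304 = - \frac{18}{22} \cdot 116 - 1304 = \left(-18\right) \frac{1}{22} \cdot 116 - 1304 = \left(- \frac{9}{11}\right) 116 - 1304 = - \frac{1044}{11} - 1304 = - \frac{15388}{11}$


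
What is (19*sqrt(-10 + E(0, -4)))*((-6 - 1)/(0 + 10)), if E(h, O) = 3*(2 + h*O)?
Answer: -133*I/5 ≈ -26.6*I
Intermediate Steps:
E(h, O) = 6 + 3*O*h (E(h, O) = 3*(2 + O*h) = 6 + 3*O*h)
(19*sqrt(-10 + E(0, -4)))*((-6 - 1)/(0 + 10)) = (19*sqrt(-10 + (6 + 3*(-4)*0)))*((-6 - 1)/(0 + 10)) = (19*sqrt(-10 + (6 + 0)))*(-7/10) = (19*sqrt(-10 + 6))*(-7*1/10) = (19*sqrt(-4))*(-7/10) = (19*(2*I))*(-7/10) = (38*I)*(-7/10) = -133*I/5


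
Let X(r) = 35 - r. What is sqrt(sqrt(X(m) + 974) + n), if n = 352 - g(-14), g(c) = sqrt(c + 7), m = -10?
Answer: sqrt(352 + sqrt(1019) - I*sqrt(7)) ≈ 19.594 - 0.06751*I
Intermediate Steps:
g(c) = sqrt(7 + c)
n = 352 - I*sqrt(7) (n = 352 - sqrt(7 - 14) = 352 - sqrt(-7) = 352 - I*sqrt(7) ≈ 352.0 - 2.6458*I)
sqrt(sqrt(X(m) + 974) + n) = sqrt(sqrt((35 - 1*(-10)) + 974) + (352 - I*sqrt(7))) = sqrt(sqrt((35 + 10) + 974) + (352 - I*sqrt(7))) = sqrt(sqrt(45 + 974) + (352 - I*sqrt(7))) = sqrt(sqrt(1019) + (352 - I*sqrt(7))) = sqrt(352 + sqrt(1019) - I*sqrt(7))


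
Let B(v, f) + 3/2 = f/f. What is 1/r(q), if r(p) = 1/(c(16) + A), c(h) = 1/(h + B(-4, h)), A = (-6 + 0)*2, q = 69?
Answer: -370/31 ≈ -11.935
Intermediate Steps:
B(v, f) = -1/2 (B(v, f) = -3/2 + f/f = -3/2 + 1 = -1/2)
A = -12 (A = -6*2 = -12)
c(h) = 1/(-1/2 + h) (c(h) = 1/(h - 1/2) = 1/(-1/2 + h))
r(p) = -31/370 (r(p) = 1/(2/(-1 + 2*16) - 12) = 1/(2/(-1 + 32) - 12) = 1/(2/31 - 12) = 1/(-370/31) = -31/370)
1/r(q) = 1/(-31/370) = -370/31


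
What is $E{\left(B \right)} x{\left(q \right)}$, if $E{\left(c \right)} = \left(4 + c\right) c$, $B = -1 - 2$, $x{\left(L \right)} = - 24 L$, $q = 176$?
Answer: $12672$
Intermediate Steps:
$B = -3$ ($B = -1 - 2 = -3$)
$E{\left(c \right)} = c \left(4 + c\right)$
$E{\left(B \right)} x{\left(q \right)} = - 3 \left(4 - 3\right) \left(\left(-24\right) 176\right) = \left(-3\right) 1 \left(-4224\right) = \left(-3\right) \left(-4224\right) = 12672$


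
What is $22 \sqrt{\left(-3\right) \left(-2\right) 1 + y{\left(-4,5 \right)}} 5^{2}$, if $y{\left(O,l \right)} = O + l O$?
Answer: $1650 i \sqrt{2} \approx 2333.5 i$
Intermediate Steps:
$y{\left(O,l \right)} = O + O l$
$22 \sqrt{\left(-3\right) \left(-2\right) 1 + y{\left(-4,5 \right)}} 5^{2} = 22 \sqrt{\left(-3\right) \left(-2\right) 1 - 4 \left(1 + 5\right)} 5^{2} = 22 \sqrt{6 \cdot 1 - 24} \cdot 25 = 22 \sqrt{6 - 24} \cdot 25 = 22 \sqrt{-18} \cdot 25 = 22 \cdot 3 i \sqrt{2} \cdot 25 = 66 i \sqrt{2} \cdot 25 = 1650 i \sqrt{2}$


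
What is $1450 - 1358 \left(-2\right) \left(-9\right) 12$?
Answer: $-291878$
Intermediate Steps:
$1450 - 1358 \left(-2\right) \left(-9\right) 12 = 1450 - 1358 \cdot 18 \cdot 12 = 1450 - 293328 = -291878$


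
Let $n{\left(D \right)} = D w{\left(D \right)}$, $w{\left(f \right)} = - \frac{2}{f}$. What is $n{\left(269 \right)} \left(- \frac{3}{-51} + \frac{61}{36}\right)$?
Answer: $- \frac{1073}{306} \approx -3.5065$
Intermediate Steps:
$n{\left(D \right)} = -2$ ($n{\left(D \right)} = D \left(- \frac{2}{D}\right) = -2$)
$n{\left(269 \right)} \left(- \frac{3}{-51} + \frac{61}{36}\right) = - 2 \left(- \frac{3}{-51} + \frac{61}{36}\right) = - 2 \left(\left(-3\right) \left(- \frac{1}{51}\right) + 61 \cdot \frac{1}{36}\right) = - 2 \left(\frac{1}{17} + \frac{61}{36}\right) = \left(-2\right) \frac{1073}{612} = - \frac{1073}{306}$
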